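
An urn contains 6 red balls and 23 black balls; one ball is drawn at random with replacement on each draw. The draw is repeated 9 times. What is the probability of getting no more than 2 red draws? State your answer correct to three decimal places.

0.720

X ~ Binomial(9, 0.206897); P(X ≤ 2) = Σ C(9,k) p^k (1−p)^(9−k) over k:
  k=0: C(9,0)·0.206897^0·0.793103^9 = 0.12416
  k=1: C(9,1)·0.206897^1·0.793103^8 = 0.29150
  k=2: C(9,2)·0.206897^2·0.793103^7 = 0.30417
Total = 0.71982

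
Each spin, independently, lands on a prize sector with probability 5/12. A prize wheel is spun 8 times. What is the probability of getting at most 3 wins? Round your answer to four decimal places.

X ~ Binomial(8, 0.416667); P(X ≤ 3) = Σ C(8,k) p^k (1−p)^(8−k) over k:
  k=0: C(8,0)·0.416667^0·0.583333^8 = 0.013407
  k=1: C(8,1)·0.416667^1·0.583333^7 = 0.076612
  k=2: C(8,2)·0.416667^2·0.583333^6 = 0.191530
  k=3: C(8,3)·0.416667^3·0.583333^5 = 0.273614
Total = 0.555163

0.5552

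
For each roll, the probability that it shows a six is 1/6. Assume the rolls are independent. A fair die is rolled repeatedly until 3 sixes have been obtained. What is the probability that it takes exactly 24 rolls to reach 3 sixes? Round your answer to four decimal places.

Y = trial on which the third success occurs; negative binomial, r=3, p=0.166667.
P(Y=24) = C(23,2) · p^3 · (1−p)^21
= 253 · 0.0046296 · 0.021737 = 0.025460

0.0255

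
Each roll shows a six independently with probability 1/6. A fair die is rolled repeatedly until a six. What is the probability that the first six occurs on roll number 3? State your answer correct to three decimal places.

0.116

Geometric (trials to first success), p = 0.166667.
P(Y = 3) = (1−p)^2 · p = 0.69444 · 0.166667 = 0.11574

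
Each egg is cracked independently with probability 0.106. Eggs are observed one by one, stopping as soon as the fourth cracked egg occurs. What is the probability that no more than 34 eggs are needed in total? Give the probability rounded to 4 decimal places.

Finishing within 34 eggs ⇔ at least 4 successes in the first 34. With X ~ Binomial(34, 0.106), P(Y ≤ 34) = 1 − P(X ≤ 3).
  k=0: C(34,0)·0.106^0·0.894^34 = 0.022155
  k=1: C(34,1)·0.106^1·0.894^33 = 0.089315
  k=2: C(34,2)·0.106^2·0.894^32 = 0.174733
  k=3: C(34,3)·0.106^3·0.894^31 = 0.220990
1 − 0.507193 = 0.492807

0.4928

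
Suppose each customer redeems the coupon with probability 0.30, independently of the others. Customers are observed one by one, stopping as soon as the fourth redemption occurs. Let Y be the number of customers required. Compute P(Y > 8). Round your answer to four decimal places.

Needing more than 8 customers ⇔ fewer than 4 successes in the first 8. With X ~ Binomial(8, 0.30), P(Y > 8) = P(X ≤ 3).
  k=0: C(8,0)·0.30^0·0.70^8 = 0.057648
  k=1: C(8,1)·0.30^1·0.70^7 = 0.197650
  k=2: C(8,2)·0.30^2·0.70^6 = 0.296475
  k=3: C(8,3)·0.30^3·0.70^5 = 0.254122
P(X ≤ 3) = 0.805896

0.8059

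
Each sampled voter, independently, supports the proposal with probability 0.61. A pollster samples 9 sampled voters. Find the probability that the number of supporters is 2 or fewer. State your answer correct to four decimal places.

X ~ Binomial(9, 0.61); P(X ≤ 2) = Σ C(9,k) p^k (1−p)^(9−k) over k:
  k=0: C(9,0)·0.61^0·0.39^9 = 0.000209
  k=1: C(9,1)·0.61^1·0.39^8 = 0.002938
  k=2: C(9,2)·0.61^2·0.39^7 = 0.018383
Total = 0.021530

0.0215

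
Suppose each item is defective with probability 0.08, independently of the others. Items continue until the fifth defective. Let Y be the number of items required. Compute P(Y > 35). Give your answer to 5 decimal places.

0.85570

Needing more than 35 items ⇔ fewer than 5 successes in the first 35. With X ~ Binomial(35, 0.08), P(Y > 35) = P(X ≤ 4).
  k=0: C(35,0)·0.08^0·0.92^35 = 0.0540224
  k=1: C(35,1)·0.08^1·0.92^34 = 0.1644160
  k=2: C(35,2)·0.08^2·0.92^33 = 0.2430498
  k=3: C(35,3)·0.08^3·0.92^32 = 0.2324824
  k=4: C(35,4)·0.08^4·0.92^31 = 0.1617269
P(X ≤ 4) = 0.8556975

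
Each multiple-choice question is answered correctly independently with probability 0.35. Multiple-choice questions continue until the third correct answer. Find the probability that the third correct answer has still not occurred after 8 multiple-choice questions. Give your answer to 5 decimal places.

Needing more than 8 multiple-choice questions ⇔ fewer than 3 successes in the first 8. With X ~ Binomial(8, 0.35), P(Y > 8) = P(X ≤ 2).
  k=0: C(8,0)·0.35^0·0.65^8 = 0.0318645
  k=1: C(8,1)·0.35^1·0.65^7 = 0.1372624
  k=2: C(8,2)·0.35^2·0.65^6 = 0.2586868
P(X ≤ 2) = 0.4278137

0.42781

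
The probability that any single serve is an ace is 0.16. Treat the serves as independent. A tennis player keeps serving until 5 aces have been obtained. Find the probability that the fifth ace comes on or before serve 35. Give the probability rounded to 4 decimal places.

Finishing within 35 serves ⇔ at least 5 successes in the first 35. With X ~ Binomial(35, 0.16), P(Y ≤ 35) = 1 − P(X ≤ 4).
  k=0: C(35,0)·0.16^0·0.84^35 = 0.002238
  k=1: C(35,1)·0.16^1·0.84^34 = 0.014917
  k=2: C(35,2)·0.16^2·0.84^33 = 0.048303
  k=3: C(35,3)·0.16^3·0.84^32 = 0.101206
  k=4: C(35,4)·0.16^4·0.84^31 = 0.154219
1 − 0.320883 = 0.679117

0.6791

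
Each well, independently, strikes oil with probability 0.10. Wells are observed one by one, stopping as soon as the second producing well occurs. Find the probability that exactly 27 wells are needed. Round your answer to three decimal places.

Y = trial on which the second success occurs; negative binomial, r=2, p=0.10.
P(Y=27) = C(26,1) · p^2 · (1−p)^25
= 26 · 0.01 · 0.07179 = 0.01867

0.019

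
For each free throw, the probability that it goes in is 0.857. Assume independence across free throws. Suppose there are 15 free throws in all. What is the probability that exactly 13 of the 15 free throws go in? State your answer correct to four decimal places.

X ~ Binomial(n=15, p=0.857).
P(X=13) = C(15,13) · p^13 · (1−p)^2
= 105 · 0.13451 · 0.020449 = 0.288810

0.2888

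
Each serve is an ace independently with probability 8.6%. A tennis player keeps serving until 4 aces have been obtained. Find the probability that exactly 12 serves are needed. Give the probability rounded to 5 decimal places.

0.00440

Y = trial on which the fourth success occurs; negative binomial, r=4, p=0.086.
P(Y=12) = C(11,3) · p^4 · (1−p)^8
= 165 · 5.4701e-05 · 0.48705 = 0.0043959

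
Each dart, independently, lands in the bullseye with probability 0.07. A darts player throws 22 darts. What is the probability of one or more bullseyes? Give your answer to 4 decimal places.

P(at least one) = 1 − P(none) = 1 − (1 − 0.07)^22
= 1 − 0.202593 = 0.797407

0.7974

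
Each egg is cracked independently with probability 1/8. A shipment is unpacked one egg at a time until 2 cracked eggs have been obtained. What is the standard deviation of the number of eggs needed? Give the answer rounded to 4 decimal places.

Y = total eggs until the second success; negative binomial with r=2, p=0.125.
SD(Y) = √[r(1−p)/p²] = √(112.000000) = 10.583005

10.5830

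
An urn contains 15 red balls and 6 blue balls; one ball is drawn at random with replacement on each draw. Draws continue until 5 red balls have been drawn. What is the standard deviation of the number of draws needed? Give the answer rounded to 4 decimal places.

1.6733

Y = total draws until the fifth success; negative binomial with r=5, p=0.714286.
SD(Y) = √[r(1−p)/p²] = √(2.800000) = 1.673320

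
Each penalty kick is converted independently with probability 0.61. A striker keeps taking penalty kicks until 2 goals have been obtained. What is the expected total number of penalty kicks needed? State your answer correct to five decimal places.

Y = total penalty kicks until the second success; negative binomial with r=2, p=0.61.
E[Y] = r / p = 2 / 0.61 = 3.2786885

3.27869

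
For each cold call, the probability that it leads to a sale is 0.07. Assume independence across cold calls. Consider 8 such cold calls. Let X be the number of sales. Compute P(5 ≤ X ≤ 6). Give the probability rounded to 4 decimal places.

X ~ Binomial(8, 0.07); P(5 ≤ X ≤ 6) = Σ C(8,k) p^k (1−p)^(8−k) over k:
  k=5: C(8,5)·0.07^5·0.93^3 = 0.000076
  k=6: C(8,6)·0.07^6·0.93^2 = 0.000003
Total = 0.000079

0.0001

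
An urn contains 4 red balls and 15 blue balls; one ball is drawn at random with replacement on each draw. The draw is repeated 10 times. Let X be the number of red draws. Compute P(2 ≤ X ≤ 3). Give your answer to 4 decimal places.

X ~ Binomial(10, 0.210526); P(2 ≤ X ≤ 3) = Σ C(10,k) p^k (1−p)^(10−k) over k:
  k=2: C(10,2)·0.210526^2·0.789474^8 = 0.300972
  k=3: C(10,3)·0.210526^3·0.789474^7 = 0.214025
Total = 0.514997

0.5150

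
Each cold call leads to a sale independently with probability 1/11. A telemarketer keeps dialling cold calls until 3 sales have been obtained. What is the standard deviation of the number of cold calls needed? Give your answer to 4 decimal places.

18.1659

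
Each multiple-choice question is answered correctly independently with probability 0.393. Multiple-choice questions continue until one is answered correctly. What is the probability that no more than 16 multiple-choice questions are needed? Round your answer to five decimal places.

0.99966

Y = number of multiple-choice questions to the first success; geometric, p = 0.393.
P(Y ≤ 16) = 1 − (1−p)^16 = 1 − 0.0003396 = 0.9996604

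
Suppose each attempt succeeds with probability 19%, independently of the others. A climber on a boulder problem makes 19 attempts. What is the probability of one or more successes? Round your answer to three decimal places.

0.982

P(at least one) = 1 − P(none) = 1 − (1 − 0.19)^19
= 1 − 0.01825 = 0.98175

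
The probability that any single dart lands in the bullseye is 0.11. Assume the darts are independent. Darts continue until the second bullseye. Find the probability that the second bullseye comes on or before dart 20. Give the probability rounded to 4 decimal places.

0.6624

Finishing within 20 darts ⇔ at least 2 successes in the first 20. With X ~ Binomial(20, 0.11), P(Y ≤ 20) = 1 − P(X ≤ 1).
  k=0: C(20,0)·0.11^0·0.89^20 = 0.097230
  k=1: C(20,1)·0.11^1·0.89^19 = 0.240344
1 − 0.337574 = 0.662426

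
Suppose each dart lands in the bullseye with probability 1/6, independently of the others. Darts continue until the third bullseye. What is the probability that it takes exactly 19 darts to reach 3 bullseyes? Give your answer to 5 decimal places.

Y = trial on which the third success occurs; negative binomial, r=3, p=0.166667.
P(Y=19) = C(18,2) · p^3 · (1−p)^16
= 153 · 0.0046296 · 0.054088 = 0.0383123

0.03831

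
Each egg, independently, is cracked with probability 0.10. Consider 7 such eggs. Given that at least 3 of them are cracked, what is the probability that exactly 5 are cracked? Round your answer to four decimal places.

0.0066

X ~ Binomial(7, 0.10). Want P(X=5 | X≥3) = P(X=5) / P(X≥3).
P(X=5) = C(7,5)·0.10^5·0.90^2 = 0.000170
P(X≥3) = 1 − 0.478297 − 0.372009 − 0.124003 = 0.025691
Ratio = 0.000170 / 0.025691 = 0.006621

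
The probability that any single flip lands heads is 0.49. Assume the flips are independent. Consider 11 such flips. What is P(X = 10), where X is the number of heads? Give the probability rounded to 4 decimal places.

X ~ Binomial(n=11, p=0.49).
P(X=10) = C(11,10) · p^10 · (1−p)^1
= 11 · 0.00079792 · 0.51 = 0.004476

0.0045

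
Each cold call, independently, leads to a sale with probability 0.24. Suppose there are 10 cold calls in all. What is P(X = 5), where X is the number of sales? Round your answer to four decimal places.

0.0509

X ~ Binomial(n=10, p=0.24).
P(X=5) = C(10,5) · p^5 · (1−p)^5
= 252 · 0.00079626 · 0.25355 = 0.050877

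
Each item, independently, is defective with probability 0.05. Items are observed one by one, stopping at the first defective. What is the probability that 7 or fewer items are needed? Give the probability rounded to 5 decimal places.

0.30166

Y = number of items to the first success; geometric, p = 0.05.
P(Y ≤ 7) = 1 − (1−p)^7 = 1 − 0.6983373 = 0.3016627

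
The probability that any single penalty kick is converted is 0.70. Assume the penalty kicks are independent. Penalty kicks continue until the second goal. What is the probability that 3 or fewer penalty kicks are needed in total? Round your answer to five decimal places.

Finishing within 3 penalty kicks ⇔ at least 2 successes in the first 3. With X ~ Binomial(3, 0.70), P(Y ≤ 3) = 1 − P(X ≤ 1).
  k=0: C(3,0)·0.70^0·0.30^3 = 0.0270000
  k=1: C(3,1)·0.70^1·0.30^2 = 0.1890000
1 − 0.2160000 = 0.7840000

0.78400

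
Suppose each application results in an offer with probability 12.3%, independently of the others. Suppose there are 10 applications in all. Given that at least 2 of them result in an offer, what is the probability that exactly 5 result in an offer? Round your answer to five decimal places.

0.01042

X ~ Binomial(10, 0.123). Want P(X=5 | X≥2) = P(X=5) / P(X≥2).
P(X=5) = C(10,5)·0.123^5·0.877^5 = 0.0036806
P(X≥2) = 1 − 0.2691510 − 0.3774865 = 0.3533625
Ratio = 0.0036806 / 0.3533625 = 0.0104161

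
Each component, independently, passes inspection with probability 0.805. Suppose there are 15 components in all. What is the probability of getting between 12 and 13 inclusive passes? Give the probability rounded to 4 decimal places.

X ~ Binomial(15, 0.805); P(12 ≤ X ≤ 13) = Σ C(15,k) p^k (1−p)^(15−k) over k:
  k=12: C(15,12)·0.805^12·0.195^3 = 0.249842
  k=13: C(15,13)·0.805^13·0.195^2 = 0.238015
Total = 0.487858

0.4879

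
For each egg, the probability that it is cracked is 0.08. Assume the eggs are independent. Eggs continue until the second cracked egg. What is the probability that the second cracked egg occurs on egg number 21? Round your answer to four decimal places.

0.0263

Y = trial on which the second success occurs; negative binomial, r=2, p=0.08.
P(Y=21) = C(20,1) · p^2 · (1−p)^19
= 20 · 0.0064 · 0.2051 = 0.026253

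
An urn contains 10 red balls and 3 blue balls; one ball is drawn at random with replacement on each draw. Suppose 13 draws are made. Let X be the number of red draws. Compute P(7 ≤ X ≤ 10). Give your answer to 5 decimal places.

0.59073

X ~ Binomial(13, 0.769231); P(7 ≤ X ≤ 10) = Σ C(13,k) p^k (1−p)^(13−k) over k:
  k=7: C(13,7)·0.769231^7·0.230769^6 = 0.0413030
  k=8: C(13,8)·0.769231^8·0.230769^5 = 0.1032574
  k=9: C(13,9)·0.769231^9·0.230769^4 = 0.1912174
  k=10: C(13,10)·0.769231^10·0.230769^3 = 0.2549566
Total = 0.5907344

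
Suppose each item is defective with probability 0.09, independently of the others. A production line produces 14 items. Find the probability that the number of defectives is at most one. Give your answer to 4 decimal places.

X ~ Binomial(14, 0.09); P(X ≤ 1) = Σ C(14,k) p^k (1−p)^(14−k) over k:
  k=0: C(14,0)·0.09^0·0.91^14 = 0.267042
  k=1: C(14,1)·0.09^1·0.91^13 = 0.369750
Total = 0.636792

0.6368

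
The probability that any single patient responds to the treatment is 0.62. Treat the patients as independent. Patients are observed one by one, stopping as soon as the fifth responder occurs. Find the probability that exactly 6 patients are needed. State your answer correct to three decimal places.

0.174

Y = trial on which the fifth success occurs; negative binomial, r=5, p=0.62.
P(Y=6) = C(5,4) · p^5 · (1−p)^1
= 5 · 0.091613 · 0.38 = 0.17407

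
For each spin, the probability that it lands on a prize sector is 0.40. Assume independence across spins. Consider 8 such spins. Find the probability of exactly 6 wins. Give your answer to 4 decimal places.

X ~ Binomial(n=8, p=0.40).
P(X=6) = C(8,6) · p^6 · (1−p)^2
= 28 · 0.004096 · 0.36 = 0.041288

0.0413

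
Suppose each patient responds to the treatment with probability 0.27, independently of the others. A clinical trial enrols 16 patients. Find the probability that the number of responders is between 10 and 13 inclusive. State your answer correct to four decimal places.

X ~ Binomial(16, 0.27); P(10 ≤ X ≤ 13) = Σ C(16,k) p^k (1−p)^(16−k) over k:
  k=10: C(16,10)·0.27^10·0.73^6 = 0.002495
  k=11: C(16,11)·0.27^11·0.73^5 = 0.000503
  k=12: C(16,12)·0.27^12·0.73^4 = 0.000078
  k=13: C(16,13)·0.27^13·0.73^3 = 0.000009
Total = 0.003085

0.0031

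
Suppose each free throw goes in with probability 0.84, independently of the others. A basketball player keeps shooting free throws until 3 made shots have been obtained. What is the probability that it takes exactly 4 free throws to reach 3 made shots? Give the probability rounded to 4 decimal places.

Y = trial on which the third success occurs; negative binomial, r=3, p=0.84.
P(Y=4) = C(3,2) · p^3 · (1−p)^1
= 3 · 0.5927 · 0.16 = 0.284498

0.2845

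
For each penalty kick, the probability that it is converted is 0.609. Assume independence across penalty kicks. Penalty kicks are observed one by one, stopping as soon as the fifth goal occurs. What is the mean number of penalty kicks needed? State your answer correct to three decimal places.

8.210

Y = total penalty kicks until the fifth success; negative binomial with r=5, p=0.609.
E[Y] = r / p = 5 / 0.609 = 8.21018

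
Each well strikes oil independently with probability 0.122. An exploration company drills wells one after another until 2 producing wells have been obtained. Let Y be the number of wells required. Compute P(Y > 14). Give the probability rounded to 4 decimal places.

0.4765

Needing more than 14 wells ⇔ fewer than 2 successes in the first 14. With X ~ Binomial(14, 0.122), P(Y > 14) = P(X ≤ 1).
  k=0: C(14,0)·0.122^0·0.878^14 = 0.161779
  k=1: C(14,1)·0.122^1·0.878^13 = 0.314714
P(X ≤ 1) = 0.476494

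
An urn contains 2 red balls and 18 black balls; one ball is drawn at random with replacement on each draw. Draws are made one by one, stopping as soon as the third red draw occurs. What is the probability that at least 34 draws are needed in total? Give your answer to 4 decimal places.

0.3457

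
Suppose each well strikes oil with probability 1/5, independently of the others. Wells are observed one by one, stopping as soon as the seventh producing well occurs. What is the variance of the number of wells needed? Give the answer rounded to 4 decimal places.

Y = total wells until the seventh success; negative binomial with r=7, p=0.20.
Var(Y) = r(1−p)/p² = 7·0.80 / 0.20² = 140.000000

140.0000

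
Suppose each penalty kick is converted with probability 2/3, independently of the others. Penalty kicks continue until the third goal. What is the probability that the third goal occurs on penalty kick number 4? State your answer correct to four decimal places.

0.2963

Y = trial on which the third success occurs; negative binomial, r=3, p=0.666667.
P(Y=4) = C(3,2) · p^3 · (1−p)^1
= 3 · 0.2963 · 0.33333 = 0.296296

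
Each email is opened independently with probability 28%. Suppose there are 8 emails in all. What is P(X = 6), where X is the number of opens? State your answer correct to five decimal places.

X ~ Binomial(n=8, p=0.28).
P(X=6) = C(8,6) · p^6 · (1−p)^2
= 28 · 0.00048189 · 0.5184 = 0.0069947

0.00699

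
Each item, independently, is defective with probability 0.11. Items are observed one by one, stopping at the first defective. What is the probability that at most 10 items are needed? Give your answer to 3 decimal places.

0.688

Y = number of items to the first success; geometric, p = 0.11.
P(Y ≤ 10) = 1 − (1−p)^10 = 1 − 0.31182 = 0.68818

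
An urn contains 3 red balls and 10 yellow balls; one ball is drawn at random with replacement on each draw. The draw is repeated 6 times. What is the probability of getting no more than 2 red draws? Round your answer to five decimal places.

X ~ Binomial(6, 0.230769); P(X ≤ 2) = Σ C(6,k) p^k (1−p)^(6−k) over k:
  k=0: C(6,0)·0.230769^0·0.769231^6 = 0.2071762
  k=1: C(6,1)·0.230769^1·0.769231^5 = 0.3729172
  k=2: C(6,2)·0.230769^2·0.769231^4 = 0.2796879
Total = 0.8597813

0.85978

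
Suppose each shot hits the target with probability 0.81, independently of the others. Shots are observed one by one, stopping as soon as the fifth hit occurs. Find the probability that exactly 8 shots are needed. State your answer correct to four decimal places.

0.0837

Y = trial on which the fifth success occurs; negative binomial, r=5, p=0.81.
P(Y=8) = C(7,4) · p^5 · (1−p)^3
= 35 · 0.34868 · 0.006859 = 0.083705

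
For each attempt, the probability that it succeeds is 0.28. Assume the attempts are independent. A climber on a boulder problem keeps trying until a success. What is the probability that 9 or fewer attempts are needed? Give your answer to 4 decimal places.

0.9480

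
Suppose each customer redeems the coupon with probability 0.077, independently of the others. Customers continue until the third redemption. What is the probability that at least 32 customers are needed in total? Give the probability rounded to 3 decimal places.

Needing more than 31 customers ⇔ fewer than 3 successes in the first 31. With X ~ Binomial(31, 0.077), P(Y > 31) = P(X ≤ 2).
  k=0: C(31,0)·0.077^0·0.923^31 = 0.08342
  k=1: C(31,1)·0.077^1·0.923^30 = 0.21573
  k=2: C(31,2)·0.077^2·0.923^29 = 0.26995
P(X ≤ 2) = 0.56909

0.569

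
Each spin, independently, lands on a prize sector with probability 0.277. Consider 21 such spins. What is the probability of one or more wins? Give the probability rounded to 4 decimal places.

P(at least one) = 1 − P(none) = 1 − (1 − 0.277)^21
= 1 − 0.001101 = 0.998899

0.9989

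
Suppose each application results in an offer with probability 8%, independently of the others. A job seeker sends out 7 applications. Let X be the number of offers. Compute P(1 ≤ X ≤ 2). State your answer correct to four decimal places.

0.4281

X ~ Binomial(7, 0.08); P(1 ≤ X ≤ 2) = Σ C(7,k) p^k (1−p)^(7−k) over k:
  k=1: C(7,1)·0.08^1·0.92^6 = 0.339559
  k=2: C(7,2)·0.08^2·0.92^5 = 0.088581
Total = 0.428139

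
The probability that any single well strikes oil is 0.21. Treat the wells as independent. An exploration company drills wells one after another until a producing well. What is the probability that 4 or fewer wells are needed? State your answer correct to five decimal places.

Y = number of wells to the first success; geometric, p = 0.21.
P(Y ≤ 4) = 1 − (1−p)^4 = 1 − 0.3895008 = 0.6104992

0.61050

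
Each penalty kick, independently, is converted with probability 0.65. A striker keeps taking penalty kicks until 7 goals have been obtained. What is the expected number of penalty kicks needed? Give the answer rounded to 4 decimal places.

10.7692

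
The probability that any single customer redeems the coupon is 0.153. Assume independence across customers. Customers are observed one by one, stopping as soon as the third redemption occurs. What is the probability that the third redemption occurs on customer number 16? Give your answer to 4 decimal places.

Y = trial on which the third success occurs; negative binomial, r=3, p=0.153.
P(Y=16) = C(15,2) · p^3 · (1−p)^13
= 105 · 0.0035816 · 0.11547 = 0.043426

0.0434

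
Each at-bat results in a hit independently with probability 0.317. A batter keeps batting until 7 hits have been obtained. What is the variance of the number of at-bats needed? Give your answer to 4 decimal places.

Y = total at-bats until the seventh success; negative binomial with r=7, p=0.317.
Var(Y) = r(1−p)/p² = 7·0.683 / 0.317² = 47.577347

47.5773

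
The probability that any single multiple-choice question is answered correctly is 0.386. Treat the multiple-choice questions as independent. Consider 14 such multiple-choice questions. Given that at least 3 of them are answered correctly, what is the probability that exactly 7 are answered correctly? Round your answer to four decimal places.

X ~ Binomial(14, 0.386). Want P(X=7 | X≥3) = P(X=7) / P(X≥3).
P(X=7) = C(14,7)·0.386^7·0.614^7 = 0.144157
P(X≥3) = 1 − 0.001082 − 0.009526 − 0.038926 = 0.950466
Ratio = 0.144157 / 0.950466 = 0.151670

0.1517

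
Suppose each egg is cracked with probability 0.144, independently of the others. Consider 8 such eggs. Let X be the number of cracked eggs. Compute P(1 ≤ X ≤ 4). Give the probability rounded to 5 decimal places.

X ~ Binomial(8, 0.144); P(1 ≤ X ≤ 4) = Σ C(8,k) p^k (1−p)^(8−k) over k:
  k=1: C(8,1)·0.144^1·0.856^7 = 0.3879438
  k=2: C(8,2)·0.144^2·0.856^6 = 0.2284155
  k=3: C(8,3)·0.144^3·0.856^5 = 0.0768501
  k=4: C(8,4)·0.144^4·0.856^4 = 0.0161601
Total = 0.7093695

0.70937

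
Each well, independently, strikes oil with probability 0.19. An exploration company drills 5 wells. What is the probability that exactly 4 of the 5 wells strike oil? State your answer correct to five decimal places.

X ~ Binomial(n=5, p=0.19).
P(X=4) = C(5,4) · p^4 · (1−p)^1
= 5 · 0.0013032 · 0.81 = 0.0052780

0.00528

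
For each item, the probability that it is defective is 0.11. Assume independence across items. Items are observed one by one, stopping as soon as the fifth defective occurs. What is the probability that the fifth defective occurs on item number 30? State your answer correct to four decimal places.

Y = trial on which the fifth success occurs; negative binomial, r=5, p=0.11.
P(Y=30) = C(29,4) · p^5 · (1−p)^25
= 23751 · 1.6105e-05 · 0.054294 = 0.020768

0.0208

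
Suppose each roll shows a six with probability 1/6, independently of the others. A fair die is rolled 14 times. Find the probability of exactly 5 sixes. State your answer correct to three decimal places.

0.050

X ~ Binomial(n=14, p=0.166667).
P(X=5) = C(14,5) · p^5 · (1−p)^9
= 2002 · 0.0001286 · 0.19381 = 0.04990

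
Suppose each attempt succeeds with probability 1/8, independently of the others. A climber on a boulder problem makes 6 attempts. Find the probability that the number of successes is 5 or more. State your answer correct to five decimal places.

0.00016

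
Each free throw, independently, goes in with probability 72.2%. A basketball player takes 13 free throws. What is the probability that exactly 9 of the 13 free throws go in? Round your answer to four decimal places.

0.2277

X ~ Binomial(n=13, p=0.722).
P(X=9) = C(13,9) · p^9 · (1−p)^4
= 715 · 0.053313 · 0.0059728 = 0.227677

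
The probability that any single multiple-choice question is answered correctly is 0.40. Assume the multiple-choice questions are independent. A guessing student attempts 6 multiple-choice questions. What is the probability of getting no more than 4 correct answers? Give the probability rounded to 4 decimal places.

0.9590

X ~ Binomial(6, 0.40); P(X ≤ 4) = Σ C(6,k) p^k (1−p)^(6−k) over k:
  k=0: C(6,0)·0.40^0·0.60^6 = 0.046656
  k=1: C(6,1)·0.40^1·0.60^5 = 0.186624
  k=2: C(6,2)·0.40^2·0.60^4 = 0.311040
  k=3: C(6,3)·0.40^3·0.60^3 = 0.276480
  k=4: C(6,4)·0.40^4·0.60^2 = 0.138240
Total = 0.959040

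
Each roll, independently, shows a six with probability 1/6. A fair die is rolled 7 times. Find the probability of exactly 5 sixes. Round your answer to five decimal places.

0.00188

X ~ Binomial(n=7, p=0.166667).
P(X=5) = C(7,5) · p^5 · (1−p)^2
= 21 · 0.0001286 · 0.69444 = 0.0018754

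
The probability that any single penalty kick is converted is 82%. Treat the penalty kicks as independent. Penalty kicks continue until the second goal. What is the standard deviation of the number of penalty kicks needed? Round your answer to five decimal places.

Y = total penalty kicks until the second success; negative binomial with r=2, p=0.82.
SD(Y) = √[r(1−p)/p²] = √(0.5353956) = 0.7317073

0.73171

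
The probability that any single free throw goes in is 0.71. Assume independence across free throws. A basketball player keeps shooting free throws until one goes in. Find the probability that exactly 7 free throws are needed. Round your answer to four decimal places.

0.0004

Geometric (trials to first success), p = 0.71.
P(Y = 7) = (1−p)^6 · p = 0.00059482 · 0.71 = 0.000422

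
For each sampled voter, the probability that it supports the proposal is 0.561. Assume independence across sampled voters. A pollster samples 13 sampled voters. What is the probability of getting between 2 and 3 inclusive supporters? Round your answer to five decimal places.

X ~ Binomial(13, 0.561); P(2 ≤ X ≤ 3) = Σ C(13,k) p^k (1−p)^(13−k) over k:
  k=2: C(13,2)·0.561^2·0.439^11 = 0.0028650
  k=3: C(13,3)·0.561^3·0.439^10 = 0.0134246
Total = 0.0162896

0.01629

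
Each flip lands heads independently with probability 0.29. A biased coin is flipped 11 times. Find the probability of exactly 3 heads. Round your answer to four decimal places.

0.2599

X ~ Binomial(n=11, p=0.29).
P(X=3) = C(11,3) · p^3 · (1−p)^8
= 165 · 0.024389 · 0.064575 = 0.259863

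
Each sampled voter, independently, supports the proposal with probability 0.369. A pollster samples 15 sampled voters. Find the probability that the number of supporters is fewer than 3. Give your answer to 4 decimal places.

X ~ Binomial(15, 0.369); P(X ≤ 2) = Σ C(15,k) p^k (1−p)^(15−k) over k:
  k=0: C(15,0)·0.369^0·0.631^15 = 0.001001
  k=1: C(15,1)·0.369^1·0.631^14 = 0.008781
  k=2: C(15,2)·0.369^2·0.631^13 = 0.035944
Total = 0.045725

0.0457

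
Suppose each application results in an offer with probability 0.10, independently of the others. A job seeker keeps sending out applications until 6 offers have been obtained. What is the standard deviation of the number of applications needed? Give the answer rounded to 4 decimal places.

Y = total applications until the sixth success; negative binomial with r=6, p=0.10.
SD(Y) = √[r(1−p)/p²] = √(540.000000) = 23.237900

23.2379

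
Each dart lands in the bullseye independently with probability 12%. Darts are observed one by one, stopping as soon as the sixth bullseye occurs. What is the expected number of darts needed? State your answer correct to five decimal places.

Y = total darts until the sixth success; negative binomial with r=6, p=0.12.
E[Y] = r / p = 6 / 0.12 = 50.0000000

50.00000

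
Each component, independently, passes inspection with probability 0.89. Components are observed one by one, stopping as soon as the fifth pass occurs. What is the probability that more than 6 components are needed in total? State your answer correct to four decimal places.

0.1345

Needing more than 6 components ⇔ fewer than 5 successes in the first 6. With X ~ Binomial(6, 0.89), P(Y > 6) = P(X ≤ 4).
  k=0: C(6,0)·0.89^0·0.11^6 = 0.000002
  k=1: C(6,1)·0.89^1·0.11^5 = 0.000086
  k=2: C(6,2)·0.89^2·0.11^4 = 0.001740
  k=3: C(6,3)·0.89^3·0.11^3 = 0.018766
  k=4: C(6,4)·0.89^4·0.11^2 = 0.113877
P(X ≤ 4) = 0.134471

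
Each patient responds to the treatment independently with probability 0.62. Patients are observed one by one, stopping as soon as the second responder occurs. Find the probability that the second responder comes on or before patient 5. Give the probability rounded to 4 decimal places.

Finishing within 5 patients ⇔ at least 2 successes in the first 5. With X ~ Binomial(5, 0.62), P(Y ≤ 5) = 1 − P(X ≤ 1).
  k=0: C(5,0)·0.62^0·0.38^5 = 0.007924
  k=1: C(5,1)·0.62^1·0.38^4 = 0.064639
1 − 0.072563 = 0.927437

0.9274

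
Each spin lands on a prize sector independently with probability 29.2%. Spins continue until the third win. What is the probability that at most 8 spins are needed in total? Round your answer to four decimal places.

Finishing within 8 spins ⇔ at least 3 successes in the first 8. With X ~ Binomial(8, 0.292), P(Y ≤ 8) = 1 − P(X ≤ 2).
  k=0: C(8,0)·0.292^0·0.708^8 = 0.063134
  k=1: C(8,1)·0.292^1·0.708^7 = 0.208308
  k=2: C(8,2)·0.292^2·0.708^6 = 0.300693
1 − 0.572135 = 0.427865

0.4279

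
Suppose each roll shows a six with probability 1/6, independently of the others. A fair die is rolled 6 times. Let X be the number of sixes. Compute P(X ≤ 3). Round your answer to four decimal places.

0.9913

X ~ Binomial(6, 0.166667); P(X ≤ 3) = Σ C(6,k) p^k (1−p)^(6−k) over k:
  k=0: C(6,0)·0.166667^0·0.833333^6 = 0.334898
  k=1: C(6,1)·0.166667^1·0.833333^5 = 0.401878
  k=2: C(6,2)·0.166667^2·0.833333^4 = 0.200939
  k=3: C(6,3)·0.166667^3·0.833333^3 = 0.053584
Total = 0.991298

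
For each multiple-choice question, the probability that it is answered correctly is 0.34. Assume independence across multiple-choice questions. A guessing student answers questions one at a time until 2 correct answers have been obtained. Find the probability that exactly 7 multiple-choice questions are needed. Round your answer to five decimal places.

0.08686

Y = trial on which the second success occurs; negative binomial, r=2, p=0.34.
P(Y=7) = C(6,1) · p^2 · (1−p)^5
= 6 · 0.1156 · 0.12523 = 0.0868618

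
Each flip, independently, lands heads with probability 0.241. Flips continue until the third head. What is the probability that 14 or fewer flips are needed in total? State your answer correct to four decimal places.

Finishing within 14 flips ⇔ at least 3 successes in the first 14. With X ~ Binomial(14, 0.241), P(Y ≤ 14) = 1 − P(X ≤ 2).
  k=0: C(14,0)·0.241^0·0.759^14 = 0.021056
  k=1: C(14,1)·0.241^1·0.759^13 = 0.093603
  k=2: C(14,2)·0.241^2·0.759^12 = 0.193187
1 − 0.307846 = 0.692154

0.6922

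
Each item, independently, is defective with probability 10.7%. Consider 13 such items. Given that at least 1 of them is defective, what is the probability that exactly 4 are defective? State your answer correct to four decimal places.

0.0439

X ~ Binomial(13, 0.107). Want P(X=4 | X≥1) = P(X=4) / P(X≥1).
P(X=4) = C(13,4)·0.107^4·0.893^9 = 0.033846
P(X≥1) = 1 − 0.229651 = 0.770349
Ratio = 0.033846 / 0.770349 = 0.043936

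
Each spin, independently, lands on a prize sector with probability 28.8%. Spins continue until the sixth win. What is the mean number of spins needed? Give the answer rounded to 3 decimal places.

20.833

Y = total spins until the sixth success; negative binomial with r=6, p=0.288.
E[Y] = r / p = 6 / 0.288 = 20.83333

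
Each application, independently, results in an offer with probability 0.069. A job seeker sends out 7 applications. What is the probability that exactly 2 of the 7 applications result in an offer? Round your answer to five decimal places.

0.06993

X ~ Binomial(n=7, p=0.069).
P(X=2) = C(7,2) · p^2 · (1−p)^5
= 21 · 0.004761 · 0.69944 = 0.0699304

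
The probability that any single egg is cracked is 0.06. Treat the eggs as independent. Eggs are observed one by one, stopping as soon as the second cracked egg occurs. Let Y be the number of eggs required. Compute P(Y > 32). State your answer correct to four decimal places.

0.4201

Needing more than 32 eggs ⇔ fewer than 2 successes in the first 32. With X ~ Binomial(32, 0.06), P(Y > 32) = P(X ≤ 1).
  k=0: C(32,0)·0.06^0·0.94^32 = 0.138067
  k=1: C(32,1)·0.06^1·0.94^31 = 0.282010
P(X ≤ 1) = 0.420078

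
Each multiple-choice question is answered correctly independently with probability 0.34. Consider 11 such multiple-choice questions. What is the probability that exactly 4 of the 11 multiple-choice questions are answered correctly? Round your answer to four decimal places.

X ~ Binomial(n=11, p=0.34).
P(X=4) = C(11,4) · p^4 · (1−p)^7
= 330 · 0.013363 · 0.054552 = 0.240568

0.2406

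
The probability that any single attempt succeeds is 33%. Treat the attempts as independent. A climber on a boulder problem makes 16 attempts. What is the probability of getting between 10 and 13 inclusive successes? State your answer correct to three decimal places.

X ~ Binomial(16, 0.33); P(10 ≤ X ≤ 13) = Σ C(16,k) p^k (1−p)^(16−k) over k:
  k=10: C(16,10)·0.33^10·0.67^6 = 0.01109
  k=11: C(16,11)·0.33^11·0.67^5 = 0.00298
  k=12: C(16,12)·0.33^12·0.67^4 = 0.00061
  k=13: C(16,13)·0.33^13·0.67^3 = 0.00009
Total = 0.01478

0.015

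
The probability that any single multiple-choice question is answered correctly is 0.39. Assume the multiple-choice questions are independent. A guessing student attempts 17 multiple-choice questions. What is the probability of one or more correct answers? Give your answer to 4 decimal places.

0.9998

P(at least one) = 1 − P(none) = 1 − (1 − 0.39)^17
= 1 − 0.000224 = 0.999776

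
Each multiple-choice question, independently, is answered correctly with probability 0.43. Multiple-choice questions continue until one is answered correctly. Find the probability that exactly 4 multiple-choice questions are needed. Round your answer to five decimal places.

0.07963

Geometric (trials to first success), p = 0.43.
P(Y = 4) = (1−p)^3 · p = 0.18519 · 0.43 = 0.0796330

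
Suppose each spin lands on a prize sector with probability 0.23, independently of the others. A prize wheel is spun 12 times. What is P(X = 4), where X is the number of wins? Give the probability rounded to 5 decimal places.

0.17118

X ~ Binomial(n=12, p=0.23).
P(X=4) = C(12,4) · p^4 · (1−p)^8
= 495 · 0.0027984 · 0.12357 = 0.1711758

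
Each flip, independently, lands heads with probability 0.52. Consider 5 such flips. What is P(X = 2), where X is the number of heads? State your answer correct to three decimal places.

0.299

X ~ Binomial(n=5, p=0.52).
P(X=2) = C(5,2) · p^2 · (1−p)^3
= 10 · 0.2704 · 0.11059 = 0.29904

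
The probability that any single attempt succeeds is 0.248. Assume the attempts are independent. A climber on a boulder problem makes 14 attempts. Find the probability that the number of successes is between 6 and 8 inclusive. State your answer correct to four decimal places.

0.1062

X ~ Binomial(14, 0.248); P(6 ≤ X ≤ 8) = Σ C(14,k) p^k (1−p)^(14−k) over k:
  k=6: C(14,6)·0.248^6·0.752^8 = 0.071451
  k=7: C(14,7)·0.248^7·0.752^7 = 0.026930
  k=8: C(14,8)·0.248^8·0.752^6 = 0.007771
Total = 0.106152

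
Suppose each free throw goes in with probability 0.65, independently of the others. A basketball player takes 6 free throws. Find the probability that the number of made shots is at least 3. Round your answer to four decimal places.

X ~ Binomial(6, 0.65); P(X ≥ 3) = Σ C(6,k) p^k (1−p)^(6−k) over k:
  k=3: C(6,3)·0.65^3·0.35^3 = 0.235491
  k=4: C(6,4)·0.65^4·0.35^2 = 0.328005
  k=5: C(6,5)·0.65^5·0.35^1 = 0.243661
  k=6: C(6,6)·0.65^6·0.35^0 = 0.075419
Total = 0.882576

0.8826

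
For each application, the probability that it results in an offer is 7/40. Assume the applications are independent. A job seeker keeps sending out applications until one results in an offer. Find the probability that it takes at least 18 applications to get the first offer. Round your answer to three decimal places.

0.038

Y = number of applications to the first success; geometric, p = 0.175.
P(Y > 17) = P(first 17 all fail) = (1−p)^17 = 0.03799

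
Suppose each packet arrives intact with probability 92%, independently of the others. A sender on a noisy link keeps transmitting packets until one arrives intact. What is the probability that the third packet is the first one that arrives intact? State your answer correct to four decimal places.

Geometric (trials to first success), p = 0.92.
P(Y = 3) = (1−p)^2 · p = 0.0064 · 0.92 = 0.005888

0.0059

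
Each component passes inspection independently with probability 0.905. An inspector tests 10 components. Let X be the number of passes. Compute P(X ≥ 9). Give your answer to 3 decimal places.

X ~ Binomial(10, 0.905); P(X ≥ 9) = Σ C(10,k) p^k (1−p)^(10−k) over k:
  k=9: C(10,9)·0.905^9·0.095^1 = 0.38687
  k=10: C(10,10)·0.905^10·0.095^0 = 0.36854
Total = 0.75541

0.755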